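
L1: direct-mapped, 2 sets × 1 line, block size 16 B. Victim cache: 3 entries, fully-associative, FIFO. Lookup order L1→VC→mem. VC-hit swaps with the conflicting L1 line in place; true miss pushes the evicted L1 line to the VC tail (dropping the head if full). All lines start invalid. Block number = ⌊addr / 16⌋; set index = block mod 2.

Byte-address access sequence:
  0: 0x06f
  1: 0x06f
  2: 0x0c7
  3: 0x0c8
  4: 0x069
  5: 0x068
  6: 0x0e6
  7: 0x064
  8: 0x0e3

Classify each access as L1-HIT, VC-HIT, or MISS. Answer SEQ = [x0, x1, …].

0: 0x6f (blk 6, set 0) → MISS  vc=[]
1: 0x6f (blk 6, set 0) → L1-HIT  vc=[]
2: 0xc7 (blk 12, set 0) → MISS  vc=[6]
3: 0xc8 (blk 12, set 0) → L1-HIT  vc=[6]
4: 0x69 (blk 6, set 0) → VC-HIT  vc=[12]
5: 0x68 (blk 6, set 0) → L1-HIT  vc=[12]
6: 0xe6 (blk 14, set 0) → MISS  vc=[12, 6]
7: 0x64 (blk 6, set 0) → VC-HIT  vc=[12, 14]
8: 0xe3 (blk 14, set 0) → VC-HIT  vc=[12, 6]

SEQ = [MISS, L1-HIT, MISS, L1-HIT, VC-HIT, L1-HIT, MISS, VC-HIT, VC-HIT]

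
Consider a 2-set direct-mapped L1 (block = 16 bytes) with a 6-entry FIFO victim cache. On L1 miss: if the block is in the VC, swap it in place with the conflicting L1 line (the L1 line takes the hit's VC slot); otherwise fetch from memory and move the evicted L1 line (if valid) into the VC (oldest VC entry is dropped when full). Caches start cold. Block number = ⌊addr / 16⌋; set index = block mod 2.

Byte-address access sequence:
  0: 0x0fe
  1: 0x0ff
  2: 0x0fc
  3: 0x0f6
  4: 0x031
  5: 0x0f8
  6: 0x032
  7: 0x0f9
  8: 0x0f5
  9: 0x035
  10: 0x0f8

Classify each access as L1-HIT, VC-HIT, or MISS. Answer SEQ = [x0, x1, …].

SEQ = [MISS, L1-HIT, L1-HIT, L1-HIT, MISS, VC-HIT, VC-HIT, VC-HIT, L1-HIT, VC-HIT, VC-HIT]

#0 0xfe→b15/s1 MISS; vc=[]
#1 0xff→b15/s1 L1-HIT; vc=[]
#2 0xfc→b15/s1 L1-HIT; vc=[]
#3 0xf6→b15/s1 L1-HIT; vc=[]
#4 0x31→b3/s1 MISS; vc=[15]
#5 0xf8→b15/s1 VC-HIT; vc=[3]
#6 0x32→b3/s1 VC-HIT; vc=[15]
#7 0xf9→b15/s1 VC-HIT; vc=[3]
#8 0xf5→b15/s1 L1-HIT; vc=[3]
#9 0x35→b3/s1 VC-HIT; vc=[15]
#10 0xf8→b15/s1 VC-HIT; vc=[3]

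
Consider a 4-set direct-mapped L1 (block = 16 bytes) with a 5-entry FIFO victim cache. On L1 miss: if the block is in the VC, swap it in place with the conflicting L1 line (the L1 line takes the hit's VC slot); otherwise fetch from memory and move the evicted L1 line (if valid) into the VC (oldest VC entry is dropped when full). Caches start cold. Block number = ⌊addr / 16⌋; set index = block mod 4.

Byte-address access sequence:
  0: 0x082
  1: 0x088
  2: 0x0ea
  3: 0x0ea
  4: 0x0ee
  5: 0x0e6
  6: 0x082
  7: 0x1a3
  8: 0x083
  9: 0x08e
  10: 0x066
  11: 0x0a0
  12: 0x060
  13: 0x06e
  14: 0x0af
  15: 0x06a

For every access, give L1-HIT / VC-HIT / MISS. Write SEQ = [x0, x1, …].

0: 0x82 (blk 8, set 0) → MISS  vc=[]
1: 0x88 (blk 8, set 0) → L1-HIT  vc=[]
2: 0xea (blk 14, set 2) → MISS  vc=[]
3: 0xea (blk 14, set 2) → L1-HIT  vc=[]
4: 0xee (blk 14, set 2) → L1-HIT  vc=[]
5: 0xe6 (blk 14, set 2) → L1-HIT  vc=[]
6: 0x82 (blk 8, set 0) → L1-HIT  vc=[]
7: 0x1a3 (blk 26, set 2) → MISS  vc=[14]
8: 0x83 (blk 8, set 0) → L1-HIT  vc=[14]
9: 0x8e (blk 8, set 0) → L1-HIT  vc=[14]
10: 0x66 (blk 6, set 2) → MISS  vc=[14, 26]
11: 0xa0 (blk 10, set 2) → MISS  vc=[14, 26, 6]
12: 0x60 (blk 6, set 2) → VC-HIT  vc=[14, 26, 10]
13: 0x6e (blk 6, set 2) → L1-HIT  vc=[14, 26, 10]
14: 0xaf (blk 10, set 2) → VC-HIT  vc=[14, 26, 6]
15: 0x6a (blk 6, set 2) → VC-HIT  vc=[14, 26, 10]

SEQ = [MISS, L1-HIT, MISS, L1-HIT, L1-HIT, L1-HIT, L1-HIT, MISS, L1-HIT, L1-HIT, MISS, MISS, VC-HIT, L1-HIT, VC-HIT, VC-HIT]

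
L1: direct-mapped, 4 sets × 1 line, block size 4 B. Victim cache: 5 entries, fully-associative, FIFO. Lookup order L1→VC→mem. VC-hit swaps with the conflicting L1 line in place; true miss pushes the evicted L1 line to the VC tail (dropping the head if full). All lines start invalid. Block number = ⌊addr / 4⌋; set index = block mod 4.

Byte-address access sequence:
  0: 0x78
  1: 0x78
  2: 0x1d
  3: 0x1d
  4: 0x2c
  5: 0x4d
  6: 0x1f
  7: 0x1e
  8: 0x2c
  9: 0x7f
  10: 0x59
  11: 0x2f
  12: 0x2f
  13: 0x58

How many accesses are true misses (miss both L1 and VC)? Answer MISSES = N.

  [0] addr=0x78 blk=30 s=2: MISS | VC []
  [1] addr=0x78 blk=30 s=2: L1-HIT | VC []
  [2] addr=0x1d blk=7 s=3: MISS | VC []
  [3] addr=0x1d blk=7 s=3: L1-HIT | VC []
  [4] addr=0x2c blk=11 s=3: MISS | VC [7]
  [5] addr=0x4d blk=19 s=3: MISS | VC [7, 11]
  [6] addr=0x1f blk=7 s=3: VC-HIT | VC [19, 11]
  [7] addr=0x1e blk=7 s=3: L1-HIT | VC [19, 11]
  [8] addr=0x2c blk=11 s=3: VC-HIT | VC [19, 7]
  [9] addr=0x7f blk=31 s=3: MISS | VC [19, 7, 11]
  [10] addr=0x59 blk=22 s=2: MISS | VC [19, 7, 11, 30]
  [11] addr=0x2f blk=11 s=3: VC-HIT | VC [19, 7, 31, 30]
  [12] addr=0x2f blk=11 s=3: L1-HIT | VC [19, 7, 31, 30]
  [13] addr=0x58 blk=22 s=2: L1-HIT | VC [19, 7, 31, 30]

MISSES = 6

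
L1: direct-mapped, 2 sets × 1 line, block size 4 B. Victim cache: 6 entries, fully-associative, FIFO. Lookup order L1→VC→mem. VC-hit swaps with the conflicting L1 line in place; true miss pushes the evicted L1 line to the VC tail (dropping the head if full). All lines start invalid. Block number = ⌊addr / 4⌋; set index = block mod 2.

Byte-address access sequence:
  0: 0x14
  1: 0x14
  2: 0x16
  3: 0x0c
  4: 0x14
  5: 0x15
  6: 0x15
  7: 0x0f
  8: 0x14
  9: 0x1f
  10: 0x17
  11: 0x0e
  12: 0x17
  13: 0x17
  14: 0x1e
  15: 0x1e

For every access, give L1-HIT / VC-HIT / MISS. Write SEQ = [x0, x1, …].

SEQ = [MISS, L1-HIT, L1-HIT, MISS, VC-HIT, L1-HIT, L1-HIT, VC-HIT, VC-HIT, MISS, VC-HIT, VC-HIT, VC-HIT, L1-HIT, VC-HIT, L1-HIT]

  [0] addr=0x14 blk=5 s=1: MISS | VC []
  [1] addr=0x14 blk=5 s=1: L1-HIT | VC []
  [2] addr=0x16 blk=5 s=1: L1-HIT | VC []
  [3] addr=0xc blk=3 s=1: MISS | VC [5]
  [4] addr=0x14 blk=5 s=1: VC-HIT | VC [3]
  [5] addr=0x15 blk=5 s=1: L1-HIT | VC [3]
  [6] addr=0x15 blk=5 s=1: L1-HIT | VC [3]
  [7] addr=0xf blk=3 s=1: VC-HIT | VC [5]
  [8] addr=0x14 blk=5 s=1: VC-HIT | VC [3]
  [9] addr=0x1f blk=7 s=1: MISS | VC [3, 5]
  [10] addr=0x17 blk=5 s=1: VC-HIT | VC [3, 7]
  [11] addr=0xe blk=3 s=1: VC-HIT | VC [5, 7]
  [12] addr=0x17 blk=5 s=1: VC-HIT | VC [3, 7]
  [13] addr=0x17 blk=5 s=1: L1-HIT | VC [3, 7]
  [14] addr=0x1e blk=7 s=1: VC-HIT | VC [3, 5]
  [15] addr=0x1e blk=7 s=1: L1-HIT | VC [3, 5]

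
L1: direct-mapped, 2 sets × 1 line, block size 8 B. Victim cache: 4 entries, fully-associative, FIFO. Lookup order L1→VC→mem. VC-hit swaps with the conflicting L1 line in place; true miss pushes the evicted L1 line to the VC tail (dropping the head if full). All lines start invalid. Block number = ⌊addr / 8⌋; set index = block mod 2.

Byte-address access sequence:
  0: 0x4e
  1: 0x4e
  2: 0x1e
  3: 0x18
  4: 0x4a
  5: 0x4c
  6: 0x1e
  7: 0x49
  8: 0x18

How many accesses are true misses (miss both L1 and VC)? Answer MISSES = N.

#0 0x4e→b9/s1 MISS; vc=[]
#1 0x4e→b9/s1 L1-HIT; vc=[]
#2 0x1e→b3/s1 MISS; vc=[9]
#3 0x18→b3/s1 L1-HIT; vc=[9]
#4 0x4a→b9/s1 VC-HIT; vc=[3]
#5 0x4c→b9/s1 L1-HIT; vc=[3]
#6 0x1e→b3/s1 VC-HIT; vc=[9]
#7 0x49→b9/s1 VC-HIT; vc=[3]
#8 0x18→b3/s1 VC-HIT; vc=[9]

MISSES = 2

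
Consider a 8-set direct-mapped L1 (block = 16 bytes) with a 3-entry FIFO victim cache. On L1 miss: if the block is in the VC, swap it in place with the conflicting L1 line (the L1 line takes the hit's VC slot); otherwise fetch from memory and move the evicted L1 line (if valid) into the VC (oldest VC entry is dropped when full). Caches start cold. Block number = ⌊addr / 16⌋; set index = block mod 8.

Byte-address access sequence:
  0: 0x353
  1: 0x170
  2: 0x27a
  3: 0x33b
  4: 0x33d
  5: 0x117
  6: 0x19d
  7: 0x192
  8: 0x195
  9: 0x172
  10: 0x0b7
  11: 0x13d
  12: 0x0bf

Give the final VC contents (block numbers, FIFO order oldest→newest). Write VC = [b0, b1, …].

VC = [17, 51, 19]

  [0] addr=0x353 blk=53 s=5: MISS | VC []
  [1] addr=0x170 blk=23 s=7: MISS | VC []
  [2] addr=0x27a blk=39 s=7: MISS | VC [23]
  [3] addr=0x33b blk=51 s=3: MISS | VC [23]
  [4] addr=0x33d blk=51 s=3: L1-HIT | VC [23]
  [5] addr=0x117 blk=17 s=1: MISS | VC [23]
  [6] addr=0x19d blk=25 s=1: MISS | VC [23, 17]
  [7] addr=0x192 blk=25 s=1: L1-HIT | VC [23, 17]
  [8] addr=0x195 blk=25 s=1: L1-HIT | VC [23, 17]
  [9] addr=0x172 blk=23 s=7: VC-HIT | VC [39, 17]
  [10] addr=0xb7 blk=11 s=3: MISS | VC [39, 17, 51]
  [11] addr=0x13d blk=19 s=3: MISS | VC [17, 51, 11]
  [12] addr=0xbf blk=11 s=3: VC-HIT | VC [17, 51, 19]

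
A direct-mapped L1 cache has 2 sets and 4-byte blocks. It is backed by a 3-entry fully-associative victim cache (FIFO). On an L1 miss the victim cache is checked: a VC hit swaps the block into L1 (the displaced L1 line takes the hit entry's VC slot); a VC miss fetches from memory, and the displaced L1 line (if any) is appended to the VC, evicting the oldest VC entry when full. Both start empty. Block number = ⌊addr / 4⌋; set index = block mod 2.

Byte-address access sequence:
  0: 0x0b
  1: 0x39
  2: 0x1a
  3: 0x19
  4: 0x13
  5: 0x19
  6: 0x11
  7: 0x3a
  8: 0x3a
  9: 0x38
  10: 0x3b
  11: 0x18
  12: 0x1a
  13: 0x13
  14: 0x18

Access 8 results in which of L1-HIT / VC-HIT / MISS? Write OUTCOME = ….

OUTCOME = L1-HIT

0: 0xb (blk 2, set 0) → MISS  vc=[]
1: 0x39 (blk 14, set 0) → MISS  vc=[2]
2: 0x1a (blk 6, set 0) → MISS  vc=[2, 14]
3: 0x19 (blk 6, set 0) → L1-HIT  vc=[2, 14]
4: 0x13 (blk 4, set 0) → MISS  vc=[2, 14, 6]
5: 0x19 (blk 6, set 0) → VC-HIT  vc=[2, 14, 4]
6: 0x11 (blk 4, set 0) → VC-HIT  vc=[2, 14, 6]
7: 0x3a (blk 14, set 0) → VC-HIT  vc=[2, 4, 6]
8: 0x3a (blk 14, set 0) → L1-HIT  vc=[2, 4, 6]
9: 0x38 (blk 14, set 0) → L1-HIT  vc=[2, 4, 6]
10: 0x3b (blk 14, set 0) → L1-HIT  vc=[2, 4, 6]
11: 0x18 (blk 6, set 0) → VC-HIT  vc=[2, 4, 14]
12: 0x1a (blk 6, set 0) → L1-HIT  vc=[2, 4, 14]
13: 0x13 (blk 4, set 0) → VC-HIT  vc=[2, 6, 14]
14: 0x18 (blk 6, set 0) → VC-HIT  vc=[2, 4, 14]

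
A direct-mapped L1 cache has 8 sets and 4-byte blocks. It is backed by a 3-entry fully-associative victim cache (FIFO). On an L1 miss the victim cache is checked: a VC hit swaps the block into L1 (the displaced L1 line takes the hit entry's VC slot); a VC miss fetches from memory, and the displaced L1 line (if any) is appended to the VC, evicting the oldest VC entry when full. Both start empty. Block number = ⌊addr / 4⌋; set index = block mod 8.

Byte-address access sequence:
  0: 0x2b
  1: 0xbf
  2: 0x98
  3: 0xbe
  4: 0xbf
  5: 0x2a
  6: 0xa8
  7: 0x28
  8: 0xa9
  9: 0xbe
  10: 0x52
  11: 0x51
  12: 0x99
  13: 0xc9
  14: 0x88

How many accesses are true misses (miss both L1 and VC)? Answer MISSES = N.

  [0] addr=0x2b blk=10 s=2: MISS | VC []
  [1] addr=0xbf blk=47 s=7: MISS | VC []
  [2] addr=0x98 blk=38 s=6: MISS | VC []
  [3] addr=0xbe blk=47 s=7: L1-HIT | VC []
  [4] addr=0xbf blk=47 s=7: L1-HIT | VC []
  [5] addr=0x2a blk=10 s=2: L1-HIT | VC []
  [6] addr=0xa8 blk=42 s=2: MISS | VC [10]
  [7] addr=0x28 blk=10 s=2: VC-HIT | VC [42]
  [8] addr=0xa9 blk=42 s=2: VC-HIT | VC [10]
  [9] addr=0xbe blk=47 s=7: L1-HIT | VC [10]
  [10] addr=0x52 blk=20 s=4: MISS | VC [10]
  [11] addr=0x51 blk=20 s=4: L1-HIT | VC [10]
  [12] addr=0x99 blk=38 s=6: L1-HIT | VC [10]
  [13] addr=0xc9 blk=50 s=2: MISS | VC [10, 42]
  [14] addr=0x88 blk=34 s=2: MISS | VC [10, 42, 50]

MISSES = 7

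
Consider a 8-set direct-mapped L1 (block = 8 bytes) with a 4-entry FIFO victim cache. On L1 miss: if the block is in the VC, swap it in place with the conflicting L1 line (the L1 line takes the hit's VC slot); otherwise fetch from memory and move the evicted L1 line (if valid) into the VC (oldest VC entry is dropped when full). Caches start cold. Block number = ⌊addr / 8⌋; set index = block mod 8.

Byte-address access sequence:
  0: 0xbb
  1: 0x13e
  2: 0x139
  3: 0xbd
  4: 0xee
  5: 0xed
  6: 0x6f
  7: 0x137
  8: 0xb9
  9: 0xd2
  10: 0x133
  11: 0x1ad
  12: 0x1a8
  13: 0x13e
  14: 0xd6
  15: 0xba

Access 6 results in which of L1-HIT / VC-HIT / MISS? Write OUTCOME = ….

OUTCOME = MISS

0: 0xbb (blk 23, set 7) → MISS  vc=[]
1: 0x13e (blk 39, set 7) → MISS  vc=[23]
2: 0x139 (blk 39, set 7) → L1-HIT  vc=[23]
3: 0xbd (blk 23, set 7) → VC-HIT  vc=[39]
4: 0xee (blk 29, set 5) → MISS  vc=[39]
5: 0xed (blk 29, set 5) → L1-HIT  vc=[39]
6: 0x6f (blk 13, set 5) → MISS  vc=[39, 29]
7: 0x137 (blk 38, set 6) → MISS  vc=[39, 29]
8: 0xb9 (blk 23, set 7) → L1-HIT  vc=[39, 29]
9: 0xd2 (blk 26, set 2) → MISS  vc=[39, 29]
10: 0x133 (blk 38, set 6) → L1-HIT  vc=[39, 29]
11: 0x1ad (blk 53, set 5) → MISS  vc=[39, 29, 13]
12: 0x1a8 (blk 53, set 5) → L1-HIT  vc=[39, 29, 13]
13: 0x13e (blk 39, set 7) → VC-HIT  vc=[23, 29, 13]
14: 0xd6 (blk 26, set 2) → L1-HIT  vc=[23, 29, 13]
15: 0xba (blk 23, set 7) → VC-HIT  vc=[39, 29, 13]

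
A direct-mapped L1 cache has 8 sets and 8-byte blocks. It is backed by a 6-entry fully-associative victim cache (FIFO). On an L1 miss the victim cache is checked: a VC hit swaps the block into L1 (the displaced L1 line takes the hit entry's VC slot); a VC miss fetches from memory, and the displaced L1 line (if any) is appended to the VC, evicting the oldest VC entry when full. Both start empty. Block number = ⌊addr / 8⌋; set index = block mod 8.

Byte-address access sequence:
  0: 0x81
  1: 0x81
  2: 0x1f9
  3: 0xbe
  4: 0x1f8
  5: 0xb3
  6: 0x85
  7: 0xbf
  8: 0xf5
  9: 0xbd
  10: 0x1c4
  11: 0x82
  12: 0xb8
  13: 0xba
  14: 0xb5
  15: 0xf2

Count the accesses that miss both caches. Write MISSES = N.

MISSES = 6

0: 0x81 (blk 16, set 0) → MISS  vc=[]
1: 0x81 (blk 16, set 0) → L1-HIT  vc=[]
2: 0x1f9 (blk 63, set 7) → MISS  vc=[]
3: 0xbe (blk 23, set 7) → MISS  vc=[63]
4: 0x1f8 (blk 63, set 7) → VC-HIT  vc=[23]
5: 0xb3 (blk 22, set 6) → MISS  vc=[23]
6: 0x85 (blk 16, set 0) → L1-HIT  vc=[23]
7: 0xbf (blk 23, set 7) → VC-HIT  vc=[63]
8: 0xf5 (blk 30, set 6) → MISS  vc=[63, 22]
9: 0xbd (blk 23, set 7) → L1-HIT  vc=[63, 22]
10: 0x1c4 (blk 56, set 0) → MISS  vc=[63, 22, 16]
11: 0x82 (blk 16, set 0) → VC-HIT  vc=[63, 22, 56]
12: 0xb8 (blk 23, set 7) → L1-HIT  vc=[63, 22, 56]
13: 0xba (blk 23, set 7) → L1-HIT  vc=[63, 22, 56]
14: 0xb5 (blk 22, set 6) → VC-HIT  vc=[63, 30, 56]
15: 0xf2 (blk 30, set 6) → VC-HIT  vc=[63, 22, 56]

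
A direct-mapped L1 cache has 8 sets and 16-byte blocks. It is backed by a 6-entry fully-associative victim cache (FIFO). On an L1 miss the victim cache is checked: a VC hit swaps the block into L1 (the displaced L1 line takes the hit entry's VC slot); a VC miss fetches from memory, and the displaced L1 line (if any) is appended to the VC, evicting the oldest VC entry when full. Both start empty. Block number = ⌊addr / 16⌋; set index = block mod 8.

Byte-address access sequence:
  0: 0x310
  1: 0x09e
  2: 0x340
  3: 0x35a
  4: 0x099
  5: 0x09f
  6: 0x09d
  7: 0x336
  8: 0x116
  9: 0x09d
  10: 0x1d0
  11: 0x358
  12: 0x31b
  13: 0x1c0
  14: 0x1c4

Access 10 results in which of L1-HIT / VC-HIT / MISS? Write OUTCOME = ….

#0 0x310→b49/s1 MISS; vc=[]
#1 0x9e→b9/s1 MISS; vc=[49]
#2 0x340→b52/s4 MISS; vc=[49]
#3 0x35a→b53/s5 MISS; vc=[49]
#4 0x99→b9/s1 L1-HIT; vc=[49]
#5 0x9f→b9/s1 L1-HIT; vc=[49]
#6 0x9d→b9/s1 L1-HIT; vc=[49]
#7 0x336→b51/s3 MISS; vc=[49]
#8 0x116→b17/s1 MISS; vc=[49,9]
#9 0x9d→b9/s1 VC-HIT; vc=[49,17]
#10 0x1d0→b29/s5 MISS; vc=[49,17,53]
#11 0x358→b53/s5 VC-HIT; vc=[49,17,29]
#12 0x31b→b49/s1 VC-HIT; vc=[9,17,29]
#13 0x1c0→b28/s4 MISS; vc=[9,17,29,52]
#14 0x1c4→b28/s4 L1-HIT; vc=[9,17,29,52]

OUTCOME = MISS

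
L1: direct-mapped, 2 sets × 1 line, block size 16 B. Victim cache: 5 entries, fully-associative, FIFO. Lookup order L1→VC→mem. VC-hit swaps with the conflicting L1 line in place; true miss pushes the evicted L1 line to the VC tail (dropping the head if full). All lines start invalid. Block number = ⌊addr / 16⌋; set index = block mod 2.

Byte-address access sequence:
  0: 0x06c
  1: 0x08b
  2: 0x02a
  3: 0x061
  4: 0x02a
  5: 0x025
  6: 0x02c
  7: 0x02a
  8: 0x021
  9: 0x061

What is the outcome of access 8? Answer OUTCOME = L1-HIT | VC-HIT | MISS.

OUTCOME = L1-HIT

  [0] addr=0x6c blk=6 s=0: MISS | VC []
  [1] addr=0x8b blk=8 s=0: MISS | VC [6]
  [2] addr=0x2a blk=2 s=0: MISS | VC [6, 8]
  [3] addr=0x61 blk=6 s=0: VC-HIT | VC [2, 8]
  [4] addr=0x2a blk=2 s=0: VC-HIT | VC [6, 8]
  [5] addr=0x25 blk=2 s=0: L1-HIT | VC [6, 8]
  [6] addr=0x2c blk=2 s=0: L1-HIT | VC [6, 8]
  [7] addr=0x2a blk=2 s=0: L1-HIT | VC [6, 8]
  [8] addr=0x21 blk=2 s=0: L1-HIT | VC [6, 8]
  [9] addr=0x61 blk=6 s=0: VC-HIT | VC [2, 8]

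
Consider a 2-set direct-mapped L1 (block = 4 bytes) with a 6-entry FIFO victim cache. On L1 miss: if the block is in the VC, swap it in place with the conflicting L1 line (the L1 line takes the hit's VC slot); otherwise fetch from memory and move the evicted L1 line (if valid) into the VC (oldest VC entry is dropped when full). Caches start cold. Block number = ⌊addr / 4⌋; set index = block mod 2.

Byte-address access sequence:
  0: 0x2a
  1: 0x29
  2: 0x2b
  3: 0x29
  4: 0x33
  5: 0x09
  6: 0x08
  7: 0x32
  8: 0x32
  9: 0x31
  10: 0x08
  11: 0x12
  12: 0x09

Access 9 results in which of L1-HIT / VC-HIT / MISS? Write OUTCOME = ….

OUTCOME = L1-HIT

  [0] addr=0x2a blk=10 s=0: MISS | VC []
  [1] addr=0x29 blk=10 s=0: L1-HIT | VC []
  [2] addr=0x2b blk=10 s=0: L1-HIT | VC []
  [3] addr=0x29 blk=10 s=0: L1-HIT | VC []
  [4] addr=0x33 blk=12 s=0: MISS | VC [10]
  [5] addr=0x9 blk=2 s=0: MISS | VC [10, 12]
  [6] addr=0x8 blk=2 s=0: L1-HIT | VC [10, 12]
  [7] addr=0x32 blk=12 s=0: VC-HIT | VC [10, 2]
  [8] addr=0x32 blk=12 s=0: L1-HIT | VC [10, 2]
  [9] addr=0x31 blk=12 s=0: L1-HIT | VC [10, 2]
  [10] addr=0x8 blk=2 s=0: VC-HIT | VC [10, 12]
  [11] addr=0x12 blk=4 s=0: MISS | VC [10, 12, 2]
  [12] addr=0x9 blk=2 s=0: VC-HIT | VC [10, 12, 4]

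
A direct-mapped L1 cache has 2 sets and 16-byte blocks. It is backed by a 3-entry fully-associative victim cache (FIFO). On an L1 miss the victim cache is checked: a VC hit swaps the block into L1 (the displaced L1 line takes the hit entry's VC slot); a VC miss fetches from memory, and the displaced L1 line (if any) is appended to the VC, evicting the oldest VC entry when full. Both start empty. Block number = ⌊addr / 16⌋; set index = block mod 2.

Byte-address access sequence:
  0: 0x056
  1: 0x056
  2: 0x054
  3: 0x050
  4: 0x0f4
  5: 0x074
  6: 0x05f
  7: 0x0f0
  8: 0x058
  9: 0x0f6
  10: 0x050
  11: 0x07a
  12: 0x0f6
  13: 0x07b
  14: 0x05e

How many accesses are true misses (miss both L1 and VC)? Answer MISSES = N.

0: 0x56 (blk 5, set 1) → MISS  vc=[]
1: 0x56 (blk 5, set 1) → L1-HIT  vc=[]
2: 0x54 (blk 5, set 1) → L1-HIT  vc=[]
3: 0x50 (blk 5, set 1) → L1-HIT  vc=[]
4: 0xf4 (blk 15, set 1) → MISS  vc=[5]
5: 0x74 (blk 7, set 1) → MISS  vc=[5, 15]
6: 0x5f (blk 5, set 1) → VC-HIT  vc=[7, 15]
7: 0xf0 (blk 15, set 1) → VC-HIT  vc=[7, 5]
8: 0x58 (blk 5, set 1) → VC-HIT  vc=[7, 15]
9: 0xf6 (blk 15, set 1) → VC-HIT  vc=[7, 5]
10: 0x50 (blk 5, set 1) → VC-HIT  vc=[7, 15]
11: 0x7a (blk 7, set 1) → VC-HIT  vc=[5, 15]
12: 0xf6 (blk 15, set 1) → VC-HIT  vc=[5, 7]
13: 0x7b (blk 7, set 1) → VC-HIT  vc=[5, 15]
14: 0x5e (blk 5, set 1) → VC-HIT  vc=[7, 15]

MISSES = 3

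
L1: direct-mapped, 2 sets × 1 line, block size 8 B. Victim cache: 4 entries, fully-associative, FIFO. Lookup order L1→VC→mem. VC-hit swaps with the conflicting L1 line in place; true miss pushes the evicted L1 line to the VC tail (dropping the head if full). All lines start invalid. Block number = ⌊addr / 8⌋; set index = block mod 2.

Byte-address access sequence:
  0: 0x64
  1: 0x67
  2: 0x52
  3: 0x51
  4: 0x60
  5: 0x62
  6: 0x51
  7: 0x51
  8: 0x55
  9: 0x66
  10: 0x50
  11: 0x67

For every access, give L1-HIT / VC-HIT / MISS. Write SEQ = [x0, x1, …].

#0 0x64→b12/s0 MISS; vc=[]
#1 0x67→b12/s0 L1-HIT; vc=[]
#2 0x52→b10/s0 MISS; vc=[12]
#3 0x51→b10/s0 L1-HIT; vc=[12]
#4 0x60→b12/s0 VC-HIT; vc=[10]
#5 0x62→b12/s0 L1-HIT; vc=[10]
#6 0x51→b10/s0 VC-HIT; vc=[12]
#7 0x51→b10/s0 L1-HIT; vc=[12]
#8 0x55→b10/s0 L1-HIT; vc=[12]
#9 0x66→b12/s0 VC-HIT; vc=[10]
#10 0x50→b10/s0 VC-HIT; vc=[12]
#11 0x67→b12/s0 VC-HIT; vc=[10]

SEQ = [MISS, L1-HIT, MISS, L1-HIT, VC-HIT, L1-HIT, VC-HIT, L1-HIT, L1-HIT, VC-HIT, VC-HIT, VC-HIT]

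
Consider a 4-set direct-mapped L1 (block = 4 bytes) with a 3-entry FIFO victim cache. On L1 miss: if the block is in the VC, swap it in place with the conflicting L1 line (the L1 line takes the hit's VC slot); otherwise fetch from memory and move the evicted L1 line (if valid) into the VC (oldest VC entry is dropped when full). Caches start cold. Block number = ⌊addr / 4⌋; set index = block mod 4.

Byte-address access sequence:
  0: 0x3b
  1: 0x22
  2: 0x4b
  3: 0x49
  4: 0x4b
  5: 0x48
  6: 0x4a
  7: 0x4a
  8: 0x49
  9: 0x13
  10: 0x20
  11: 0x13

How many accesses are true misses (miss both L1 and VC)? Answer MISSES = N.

  [0] addr=0x3b blk=14 s=2: MISS | VC []
  [1] addr=0x22 blk=8 s=0: MISS | VC []
  [2] addr=0x4b blk=18 s=2: MISS | VC [14]
  [3] addr=0x49 blk=18 s=2: L1-HIT | VC [14]
  [4] addr=0x4b blk=18 s=2: L1-HIT | VC [14]
  [5] addr=0x48 blk=18 s=2: L1-HIT | VC [14]
  [6] addr=0x4a blk=18 s=2: L1-HIT | VC [14]
  [7] addr=0x4a blk=18 s=2: L1-HIT | VC [14]
  [8] addr=0x49 blk=18 s=2: L1-HIT | VC [14]
  [9] addr=0x13 blk=4 s=0: MISS | VC [14, 8]
  [10] addr=0x20 blk=8 s=0: VC-HIT | VC [14, 4]
  [11] addr=0x13 blk=4 s=0: VC-HIT | VC [14, 8]

MISSES = 4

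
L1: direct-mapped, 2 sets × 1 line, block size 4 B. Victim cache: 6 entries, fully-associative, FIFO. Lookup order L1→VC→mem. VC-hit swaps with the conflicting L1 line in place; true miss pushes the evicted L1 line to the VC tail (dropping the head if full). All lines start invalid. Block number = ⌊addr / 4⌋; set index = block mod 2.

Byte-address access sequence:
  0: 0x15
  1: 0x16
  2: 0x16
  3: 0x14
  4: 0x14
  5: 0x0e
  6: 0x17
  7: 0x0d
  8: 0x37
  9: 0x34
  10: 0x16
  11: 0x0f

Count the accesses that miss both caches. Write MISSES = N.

MISSES = 3

#0 0x15→b5/s1 MISS; vc=[]
#1 0x16→b5/s1 L1-HIT; vc=[]
#2 0x16→b5/s1 L1-HIT; vc=[]
#3 0x14→b5/s1 L1-HIT; vc=[]
#4 0x14→b5/s1 L1-HIT; vc=[]
#5 0xe→b3/s1 MISS; vc=[5]
#6 0x17→b5/s1 VC-HIT; vc=[3]
#7 0xd→b3/s1 VC-HIT; vc=[5]
#8 0x37→b13/s1 MISS; vc=[5,3]
#9 0x34→b13/s1 L1-HIT; vc=[5,3]
#10 0x16→b5/s1 VC-HIT; vc=[13,3]
#11 0xf→b3/s1 VC-HIT; vc=[13,5]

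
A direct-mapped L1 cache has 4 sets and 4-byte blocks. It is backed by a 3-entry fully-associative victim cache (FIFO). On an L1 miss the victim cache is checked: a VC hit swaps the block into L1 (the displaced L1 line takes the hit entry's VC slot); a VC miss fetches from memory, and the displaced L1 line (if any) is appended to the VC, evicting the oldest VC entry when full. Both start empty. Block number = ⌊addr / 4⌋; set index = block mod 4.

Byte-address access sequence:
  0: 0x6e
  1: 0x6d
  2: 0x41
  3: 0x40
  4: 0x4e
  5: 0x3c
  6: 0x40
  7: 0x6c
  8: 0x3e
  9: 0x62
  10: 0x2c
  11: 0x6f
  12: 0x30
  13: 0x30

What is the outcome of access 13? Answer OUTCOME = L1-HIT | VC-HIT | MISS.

0: 0x6e (blk 27, set 3) → MISS  vc=[]
1: 0x6d (blk 27, set 3) → L1-HIT  vc=[]
2: 0x41 (blk 16, set 0) → MISS  vc=[]
3: 0x40 (blk 16, set 0) → L1-HIT  vc=[]
4: 0x4e (blk 19, set 3) → MISS  vc=[27]
5: 0x3c (blk 15, set 3) → MISS  vc=[27, 19]
6: 0x40 (blk 16, set 0) → L1-HIT  vc=[27, 19]
7: 0x6c (blk 27, set 3) → VC-HIT  vc=[15, 19]
8: 0x3e (blk 15, set 3) → VC-HIT  vc=[27, 19]
9: 0x62 (blk 24, set 0) → MISS  vc=[27, 19, 16]
10: 0x2c (blk 11, set 3) → MISS  vc=[19, 16, 15]
11: 0x6f (blk 27, set 3) → MISS  vc=[16, 15, 11]
12: 0x30 (blk 12, set 0) → MISS  vc=[15, 11, 24]
13: 0x30 (blk 12, set 0) → L1-HIT  vc=[15, 11, 24]

OUTCOME = L1-HIT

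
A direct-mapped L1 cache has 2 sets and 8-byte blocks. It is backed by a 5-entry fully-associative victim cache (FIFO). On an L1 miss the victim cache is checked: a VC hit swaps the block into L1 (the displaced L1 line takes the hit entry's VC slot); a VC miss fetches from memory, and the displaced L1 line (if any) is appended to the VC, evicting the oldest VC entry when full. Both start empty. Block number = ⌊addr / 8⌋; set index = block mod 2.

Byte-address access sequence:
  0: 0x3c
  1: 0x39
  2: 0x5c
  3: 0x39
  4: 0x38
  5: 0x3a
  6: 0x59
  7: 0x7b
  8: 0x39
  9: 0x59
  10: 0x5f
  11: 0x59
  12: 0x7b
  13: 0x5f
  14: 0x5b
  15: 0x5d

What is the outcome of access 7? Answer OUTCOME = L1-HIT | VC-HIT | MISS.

OUTCOME = MISS

  [0] addr=0x3c blk=7 s=1: MISS | VC []
  [1] addr=0x39 blk=7 s=1: L1-HIT | VC []
  [2] addr=0x5c blk=11 s=1: MISS | VC [7]
  [3] addr=0x39 blk=7 s=1: VC-HIT | VC [11]
  [4] addr=0x38 blk=7 s=1: L1-HIT | VC [11]
  [5] addr=0x3a blk=7 s=1: L1-HIT | VC [11]
  [6] addr=0x59 blk=11 s=1: VC-HIT | VC [7]
  [7] addr=0x7b blk=15 s=1: MISS | VC [7, 11]
  [8] addr=0x39 blk=7 s=1: VC-HIT | VC [15, 11]
  [9] addr=0x59 blk=11 s=1: VC-HIT | VC [15, 7]
  [10] addr=0x5f blk=11 s=1: L1-HIT | VC [15, 7]
  [11] addr=0x59 blk=11 s=1: L1-HIT | VC [15, 7]
  [12] addr=0x7b blk=15 s=1: VC-HIT | VC [11, 7]
  [13] addr=0x5f blk=11 s=1: VC-HIT | VC [15, 7]
  [14] addr=0x5b blk=11 s=1: L1-HIT | VC [15, 7]
  [15] addr=0x5d blk=11 s=1: L1-HIT | VC [15, 7]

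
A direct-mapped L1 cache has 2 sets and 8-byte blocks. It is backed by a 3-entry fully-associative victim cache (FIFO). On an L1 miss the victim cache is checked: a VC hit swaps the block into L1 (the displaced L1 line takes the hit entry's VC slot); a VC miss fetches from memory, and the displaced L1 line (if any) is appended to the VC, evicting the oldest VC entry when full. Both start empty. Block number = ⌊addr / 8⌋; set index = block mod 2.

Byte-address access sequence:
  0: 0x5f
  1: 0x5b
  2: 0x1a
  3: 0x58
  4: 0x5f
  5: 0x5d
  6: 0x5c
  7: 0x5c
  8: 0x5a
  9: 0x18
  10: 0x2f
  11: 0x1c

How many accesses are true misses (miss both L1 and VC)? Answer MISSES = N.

MISSES = 3

0: 0x5f (blk 11, set 1) → MISS  vc=[]
1: 0x5b (blk 11, set 1) → L1-HIT  vc=[]
2: 0x1a (blk 3, set 1) → MISS  vc=[11]
3: 0x58 (blk 11, set 1) → VC-HIT  vc=[3]
4: 0x5f (blk 11, set 1) → L1-HIT  vc=[3]
5: 0x5d (blk 11, set 1) → L1-HIT  vc=[3]
6: 0x5c (blk 11, set 1) → L1-HIT  vc=[3]
7: 0x5c (blk 11, set 1) → L1-HIT  vc=[3]
8: 0x5a (blk 11, set 1) → L1-HIT  vc=[3]
9: 0x18 (blk 3, set 1) → VC-HIT  vc=[11]
10: 0x2f (blk 5, set 1) → MISS  vc=[11, 3]
11: 0x1c (blk 3, set 1) → VC-HIT  vc=[11, 5]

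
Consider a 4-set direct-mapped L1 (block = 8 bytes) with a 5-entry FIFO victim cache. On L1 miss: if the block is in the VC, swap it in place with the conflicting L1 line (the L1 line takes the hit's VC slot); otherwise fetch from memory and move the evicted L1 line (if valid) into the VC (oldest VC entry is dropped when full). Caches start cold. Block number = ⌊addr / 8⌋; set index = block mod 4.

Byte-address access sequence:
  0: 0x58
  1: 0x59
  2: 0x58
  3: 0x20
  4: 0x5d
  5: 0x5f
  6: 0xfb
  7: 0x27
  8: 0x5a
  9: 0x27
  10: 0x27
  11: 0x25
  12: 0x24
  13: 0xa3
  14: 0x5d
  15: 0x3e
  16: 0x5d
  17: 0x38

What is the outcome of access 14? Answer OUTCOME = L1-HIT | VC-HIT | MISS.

OUTCOME = L1-HIT

#0 0x58→b11/s3 MISS; vc=[]
#1 0x59→b11/s3 L1-HIT; vc=[]
#2 0x58→b11/s3 L1-HIT; vc=[]
#3 0x20→b4/s0 MISS; vc=[]
#4 0x5d→b11/s3 L1-HIT; vc=[]
#5 0x5f→b11/s3 L1-HIT; vc=[]
#6 0xfb→b31/s3 MISS; vc=[11]
#7 0x27→b4/s0 L1-HIT; vc=[11]
#8 0x5a→b11/s3 VC-HIT; vc=[31]
#9 0x27→b4/s0 L1-HIT; vc=[31]
#10 0x27→b4/s0 L1-HIT; vc=[31]
#11 0x25→b4/s0 L1-HIT; vc=[31]
#12 0x24→b4/s0 L1-HIT; vc=[31]
#13 0xa3→b20/s0 MISS; vc=[31,4]
#14 0x5d→b11/s3 L1-HIT; vc=[31,4]
#15 0x3e→b7/s3 MISS; vc=[31,4,11]
#16 0x5d→b11/s3 VC-HIT; vc=[31,4,7]
#17 0x38→b7/s3 VC-HIT; vc=[31,4,11]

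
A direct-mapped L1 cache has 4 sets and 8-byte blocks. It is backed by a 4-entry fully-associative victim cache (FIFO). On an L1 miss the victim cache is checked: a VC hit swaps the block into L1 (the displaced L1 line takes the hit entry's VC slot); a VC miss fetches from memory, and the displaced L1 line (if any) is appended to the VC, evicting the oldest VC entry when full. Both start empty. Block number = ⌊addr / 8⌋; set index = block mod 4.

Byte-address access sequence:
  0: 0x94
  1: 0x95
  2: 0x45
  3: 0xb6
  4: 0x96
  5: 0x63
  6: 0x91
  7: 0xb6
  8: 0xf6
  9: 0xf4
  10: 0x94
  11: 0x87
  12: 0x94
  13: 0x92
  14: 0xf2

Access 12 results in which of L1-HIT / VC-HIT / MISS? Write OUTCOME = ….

  [0] addr=0x94 blk=18 s=2: MISS | VC []
  [1] addr=0x95 blk=18 s=2: L1-HIT | VC []
  [2] addr=0x45 blk=8 s=0: MISS | VC []
  [3] addr=0xb6 blk=22 s=2: MISS | VC [18]
  [4] addr=0x96 blk=18 s=2: VC-HIT | VC [22]
  [5] addr=0x63 blk=12 s=0: MISS | VC [22, 8]
  [6] addr=0x91 blk=18 s=2: L1-HIT | VC [22, 8]
  [7] addr=0xb6 blk=22 s=2: VC-HIT | VC [18, 8]
  [8] addr=0xf6 blk=30 s=2: MISS | VC [18, 8, 22]
  [9] addr=0xf4 blk=30 s=2: L1-HIT | VC [18, 8, 22]
  [10] addr=0x94 blk=18 s=2: VC-HIT | VC [30, 8, 22]
  [11] addr=0x87 blk=16 s=0: MISS | VC [30, 8, 22, 12]
  [12] addr=0x94 blk=18 s=2: L1-HIT | VC [30, 8, 22, 12]
  [13] addr=0x92 blk=18 s=2: L1-HIT | VC [30, 8, 22, 12]
  [14] addr=0xf2 blk=30 s=2: VC-HIT | VC [18, 8, 22, 12]

OUTCOME = L1-HIT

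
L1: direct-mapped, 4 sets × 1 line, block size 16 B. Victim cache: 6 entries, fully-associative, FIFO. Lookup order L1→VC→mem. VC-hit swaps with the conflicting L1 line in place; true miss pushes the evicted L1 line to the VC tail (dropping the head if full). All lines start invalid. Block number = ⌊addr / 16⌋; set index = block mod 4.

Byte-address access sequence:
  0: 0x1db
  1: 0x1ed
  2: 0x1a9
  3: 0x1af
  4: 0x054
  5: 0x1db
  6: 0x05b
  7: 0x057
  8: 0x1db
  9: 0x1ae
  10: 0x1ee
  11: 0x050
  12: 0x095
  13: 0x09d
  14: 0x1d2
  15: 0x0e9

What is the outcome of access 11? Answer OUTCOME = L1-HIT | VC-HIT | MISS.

  [0] addr=0x1db blk=29 s=1: MISS | VC []
  [1] addr=0x1ed blk=30 s=2: MISS | VC []
  [2] addr=0x1a9 blk=26 s=2: MISS | VC [30]
  [3] addr=0x1af blk=26 s=2: L1-HIT | VC [30]
  [4] addr=0x54 blk=5 s=1: MISS | VC [30, 29]
  [5] addr=0x1db blk=29 s=1: VC-HIT | VC [30, 5]
  [6] addr=0x5b blk=5 s=1: VC-HIT | VC [30, 29]
  [7] addr=0x57 blk=5 s=1: L1-HIT | VC [30, 29]
  [8] addr=0x1db blk=29 s=1: VC-HIT | VC [30, 5]
  [9] addr=0x1ae blk=26 s=2: L1-HIT | VC [30, 5]
  [10] addr=0x1ee blk=30 s=2: VC-HIT | VC [26, 5]
  [11] addr=0x50 blk=5 s=1: VC-HIT | VC [26, 29]
  [12] addr=0x95 blk=9 s=1: MISS | VC [26, 29, 5]
  [13] addr=0x9d blk=9 s=1: L1-HIT | VC [26, 29, 5]
  [14] addr=0x1d2 blk=29 s=1: VC-HIT | VC [26, 9, 5]
  [15] addr=0xe9 blk=14 s=2: MISS | VC [26, 9, 5, 30]

OUTCOME = VC-HIT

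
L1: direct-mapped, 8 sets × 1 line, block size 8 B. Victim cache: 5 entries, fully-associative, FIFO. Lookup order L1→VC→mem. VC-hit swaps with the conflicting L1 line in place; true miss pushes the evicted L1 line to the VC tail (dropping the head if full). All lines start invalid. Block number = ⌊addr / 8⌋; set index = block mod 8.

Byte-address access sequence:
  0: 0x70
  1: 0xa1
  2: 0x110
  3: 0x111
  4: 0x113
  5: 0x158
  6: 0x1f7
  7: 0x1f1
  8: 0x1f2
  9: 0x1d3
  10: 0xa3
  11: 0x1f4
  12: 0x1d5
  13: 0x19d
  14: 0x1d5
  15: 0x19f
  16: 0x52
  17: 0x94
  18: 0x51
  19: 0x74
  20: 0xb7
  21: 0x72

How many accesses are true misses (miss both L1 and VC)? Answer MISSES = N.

MISSES = 10

#0 0x70→b14/s6 MISS; vc=[]
#1 0xa1→b20/s4 MISS; vc=[]
#2 0x110→b34/s2 MISS; vc=[]
#3 0x111→b34/s2 L1-HIT; vc=[]
#4 0x113→b34/s2 L1-HIT; vc=[]
#5 0x158→b43/s3 MISS; vc=[]
#6 0x1f7→b62/s6 MISS; vc=[14]
#7 0x1f1→b62/s6 L1-HIT; vc=[14]
#8 0x1f2→b62/s6 L1-HIT; vc=[14]
#9 0x1d3→b58/s2 MISS; vc=[14,34]
#10 0xa3→b20/s4 L1-HIT; vc=[14,34]
#11 0x1f4→b62/s6 L1-HIT; vc=[14,34]
#12 0x1d5→b58/s2 L1-HIT; vc=[14,34]
#13 0x19d→b51/s3 MISS; vc=[14,34,43]
#14 0x1d5→b58/s2 L1-HIT; vc=[14,34,43]
#15 0x19f→b51/s3 L1-HIT; vc=[14,34,43]
#16 0x52→b10/s2 MISS; vc=[14,34,43,58]
#17 0x94→b18/s2 MISS; vc=[14,34,43,58,10]
#18 0x51→b10/s2 VC-HIT; vc=[14,34,43,58,18]
#19 0x74→b14/s6 VC-HIT; vc=[62,34,43,58,18]
#20 0xb7→b22/s6 MISS; vc=[34,43,58,18,14]
#21 0x72→b14/s6 VC-HIT; vc=[34,43,58,18,22]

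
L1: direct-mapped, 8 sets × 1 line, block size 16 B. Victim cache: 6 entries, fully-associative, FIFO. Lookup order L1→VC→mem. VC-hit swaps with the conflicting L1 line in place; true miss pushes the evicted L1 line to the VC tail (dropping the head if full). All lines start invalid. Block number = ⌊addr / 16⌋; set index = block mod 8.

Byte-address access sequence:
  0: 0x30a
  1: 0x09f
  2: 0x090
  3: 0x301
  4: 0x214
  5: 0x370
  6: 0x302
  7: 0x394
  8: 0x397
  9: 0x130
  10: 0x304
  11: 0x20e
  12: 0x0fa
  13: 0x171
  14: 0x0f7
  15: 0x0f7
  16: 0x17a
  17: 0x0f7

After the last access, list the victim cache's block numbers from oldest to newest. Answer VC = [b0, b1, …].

0: 0x30a (blk 48, set 0) → MISS  vc=[]
1: 0x9f (blk 9, set 1) → MISS  vc=[]
2: 0x90 (blk 9, set 1) → L1-HIT  vc=[]
3: 0x301 (blk 48, set 0) → L1-HIT  vc=[]
4: 0x214 (blk 33, set 1) → MISS  vc=[9]
5: 0x370 (blk 55, set 7) → MISS  vc=[9]
6: 0x302 (blk 48, set 0) → L1-HIT  vc=[9]
7: 0x394 (blk 57, set 1) → MISS  vc=[9, 33]
8: 0x397 (blk 57, set 1) → L1-HIT  vc=[9, 33]
9: 0x130 (blk 19, set 3) → MISS  vc=[9, 33]
10: 0x304 (blk 48, set 0) → L1-HIT  vc=[9, 33]
11: 0x20e (blk 32, set 0) → MISS  vc=[9, 33, 48]
12: 0xfa (blk 15, set 7) → MISS  vc=[9, 33, 48, 55]
13: 0x171 (blk 23, set 7) → MISS  vc=[9, 33, 48, 55, 15]
14: 0xf7 (blk 15, set 7) → VC-HIT  vc=[9, 33, 48, 55, 23]
15: 0xf7 (blk 15, set 7) → L1-HIT  vc=[9, 33, 48, 55, 23]
16: 0x17a (blk 23, set 7) → VC-HIT  vc=[9, 33, 48, 55, 15]
17: 0xf7 (blk 15, set 7) → VC-HIT  vc=[9, 33, 48, 55, 23]

VC = [9, 33, 48, 55, 23]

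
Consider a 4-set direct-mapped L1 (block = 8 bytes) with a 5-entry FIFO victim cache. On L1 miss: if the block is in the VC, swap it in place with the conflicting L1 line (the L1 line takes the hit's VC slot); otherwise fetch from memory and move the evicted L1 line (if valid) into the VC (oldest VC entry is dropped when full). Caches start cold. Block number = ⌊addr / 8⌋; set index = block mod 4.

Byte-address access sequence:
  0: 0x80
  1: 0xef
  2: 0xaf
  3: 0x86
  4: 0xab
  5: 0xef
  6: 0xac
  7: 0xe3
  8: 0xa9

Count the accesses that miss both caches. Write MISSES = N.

  [0] addr=0x80 blk=16 s=0: MISS | VC []
  [1] addr=0xef blk=29 s=1: MISS | VC []
  [2] addr=0xaf blk=21 s=1: MISS | VC [29]
  [3] addr=0x86 blk=16 s=0: L1-HIT | VC [29]
  [4] addr=0xab blk=21 s=1: L1-HIT | VC [29]
  [5] addr=0xef blk=29 s=1: VC-HIT | VC [21]
  [6] addr=0xac blk=21 s=1: VC-HIT | VC [29]
  [7] addr=0xe3 blk=28 s=0: MISS | VC [29, 16]
  [8] addr=0xa9 blk=21 s=1: L1-HIT | VC [29, 16]

MISSES = 4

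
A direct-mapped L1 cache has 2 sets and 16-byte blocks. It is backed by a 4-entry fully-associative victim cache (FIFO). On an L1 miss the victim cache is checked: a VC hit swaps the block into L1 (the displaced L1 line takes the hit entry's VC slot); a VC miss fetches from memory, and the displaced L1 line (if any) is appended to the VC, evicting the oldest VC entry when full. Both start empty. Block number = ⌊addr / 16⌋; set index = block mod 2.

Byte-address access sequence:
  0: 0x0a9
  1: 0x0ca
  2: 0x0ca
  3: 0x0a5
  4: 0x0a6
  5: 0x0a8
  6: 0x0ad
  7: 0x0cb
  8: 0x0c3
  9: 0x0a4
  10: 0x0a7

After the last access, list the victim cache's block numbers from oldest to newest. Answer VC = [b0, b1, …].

#0 0xa9→b10/s0 MISS; vc=[]
#1 0xca→b12/s0 MISS; vc=[10]
#2 0xca→b12/s0 L1-HIT; vc=[10]
#3 0xa5→b10/s0 VC-HIT; vc=[12]
#4 0xa6→b10/s0 L1-HIT; vc=[12]
#5 0xa8→b10/s0 L1-HIT; vc=[12]
#6 0xad→b10/s0 L1-HIT; vc=[12]
#7 0xcb→b12/s0 VC-HIT; vc=[10]
#8 0xc3→b12/s0 L1-HIT; vc=[10]
#9 0xa4→b10/s0 VC-HIT; vc=[12]
#10 0xa7→b10/s0 L1-HIT; vc=[12]

VC = [12]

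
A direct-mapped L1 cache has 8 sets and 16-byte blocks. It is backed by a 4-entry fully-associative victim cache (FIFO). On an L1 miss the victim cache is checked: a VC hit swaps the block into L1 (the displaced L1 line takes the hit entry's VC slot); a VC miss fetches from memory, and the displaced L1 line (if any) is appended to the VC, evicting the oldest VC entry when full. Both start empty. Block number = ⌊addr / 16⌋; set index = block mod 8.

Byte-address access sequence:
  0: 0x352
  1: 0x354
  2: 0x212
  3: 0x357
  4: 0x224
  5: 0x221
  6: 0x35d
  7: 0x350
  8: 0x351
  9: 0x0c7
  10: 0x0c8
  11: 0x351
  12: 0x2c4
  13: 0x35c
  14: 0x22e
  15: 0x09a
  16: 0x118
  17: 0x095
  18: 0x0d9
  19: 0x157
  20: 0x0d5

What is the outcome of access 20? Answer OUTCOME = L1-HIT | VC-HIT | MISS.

OUTCOME = VC-HIT

  [0] addr=0x352 blk=53 s=5: MISS | VC []
  [1] addr=0x354 blk=53 s=5: L1-HIT | VC []
  [2] addr=0x212 blk=33 s=1: MISS | VC []
  [3] addr=0x357 blk=53 s=5: L1-HIT | VC []
  [4] addr=0x224 blk=34 s=2: MISS | VC []
  [5] addr=0x221 blk=34 s=2: L1-HIT | VC []
  [6] addr=0x35d blk=53 s=5: L1-HIT | VC []
  [7] addr=0x350 blk=53 s=5: L1-HIT | VC []
  [8] addr=0x351 blk=53 s=5: L1-HIT | VC []
  [9] addr=0xc7 blk=12 s=4: MISS | VC []
  [10] addr=0xc8 blk=12 s=4: L1-HIT | VC []
  [11] addr=0x351 blk=53 s=5: L1-HIT | VC []
  [12] addr=0x2c4 blk=44 s=4: MISS | VC [12]
  [13] addr=0x35c blk=53 s=5: L1-HIT | VC [12]
  [14] addr=0x22e blk=34 s=2: L1-HIT | VC [12]
  [15] addr=0x9a blk=9 s=1: MISS | VC [12, 33]
  [16] addr=0x118 blk=17 s=1: MISS | VC [12, 33, 9]
  [17] addr=0x95 blk=9 s=1: VC-HIT | VC [12, 33, 17]
  [18] addr=0xd9 blk=13 s=5: MISS | VC [12, 33, 17, 53]
  [19] addr=0x157 blk=21 s=5: MISS | VC [33, 17, 53, 13]
  [20] addr=0xd5 blk=13 s=5: VC-HIT | VC [33, 17, 53, 21]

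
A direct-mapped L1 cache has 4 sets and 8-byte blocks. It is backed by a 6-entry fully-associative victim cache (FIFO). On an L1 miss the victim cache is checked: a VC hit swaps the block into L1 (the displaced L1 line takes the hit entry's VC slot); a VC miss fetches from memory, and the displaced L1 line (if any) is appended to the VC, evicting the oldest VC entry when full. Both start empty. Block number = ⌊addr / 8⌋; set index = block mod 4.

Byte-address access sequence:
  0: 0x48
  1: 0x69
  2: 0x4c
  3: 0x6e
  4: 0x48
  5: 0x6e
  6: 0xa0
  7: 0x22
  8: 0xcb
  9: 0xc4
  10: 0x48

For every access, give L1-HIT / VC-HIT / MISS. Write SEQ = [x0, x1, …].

SEQ = [MISS, MISS, VC-HIT, VC-HIT, VC-HIT, VC-HIT, MISS, MISS, MISS, MISS, VC-HIT]

  [0] addr=0x48 blk=9 s=1: MISS | VC []
  [1] addr=0x69 blk=13 s=1: MISS | VC [9]
  [2] addr=0x4c blk=9 s=1: VC-HIT | VC [13]
  [3] addr=0x6e blk=13 s=1: VC-HIT | VC [9]
  [4] addr=0x48 blk=9 s=1: VC-HIT | VC [13]
  [5] addr=0x6e blk=13 s=1: VC-HIT | VC [9]
  [6] addr=0xa0 blk=20 s=0: MISS | VC [9]
  [7] addr=0x22 blk=4 s=0: MISS | VC [9, 20]
  [8] addr=0xcb blk=25 s=1: MISS | VC [9, 20, 13]
  [9] addr=0xc4 blk=24 s=0: MISS | VC [9, 20, 13, 4]
  [10] addr=0x48 blk=9 s=1: VC-HIT | VC [25, 20, 13, 4]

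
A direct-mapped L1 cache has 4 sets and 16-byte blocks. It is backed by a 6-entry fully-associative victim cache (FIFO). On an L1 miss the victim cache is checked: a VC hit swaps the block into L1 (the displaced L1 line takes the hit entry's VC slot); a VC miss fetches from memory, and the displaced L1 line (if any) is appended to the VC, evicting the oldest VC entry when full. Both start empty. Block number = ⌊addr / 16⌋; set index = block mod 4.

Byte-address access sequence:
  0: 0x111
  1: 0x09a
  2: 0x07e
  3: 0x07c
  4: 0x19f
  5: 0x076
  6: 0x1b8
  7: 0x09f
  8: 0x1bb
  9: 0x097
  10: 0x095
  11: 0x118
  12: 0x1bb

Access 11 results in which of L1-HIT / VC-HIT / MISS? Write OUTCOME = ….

OUTCOME = VC-HIT

  [0] addr=0x111 blk=17 s=1: MISS | VC []
  [1] addr=0x9a blk=9 s=1: MISS | VC [17]
  [2] addr=0x7e blk=7 s=3: MISS | VC [17]
  [3] addr=0x7c blk=7 s=3: L1-HIT | VC [17]
  [4] addr=0x19f blk=25 s=1: MISS | VC [17, 9]
  [5] addr=0x76 blk=7 s=3: L1-HIT | VC [17, 9]
  [6] addr=0x1b8 blk=27 s=3: MISS | VC [17, 9, 7]
  [7] addr=0x9f blk=9 s=1: VC-HIT | VC [17, 25, 7]
  [8] addr=0x1bb blk=27 s=3: L1-HIT | VC [17, 25, 7]
  [9] addr=0x97 blk=9 s=1: L1-HIT | VC [17, 25, 7]
  [10] addr=0x95 blk=9 s=1: L1-HIT | VC [17, 25, 7]
  [11] addr=0x118 blk=17 s=1: VC-HIT | VC [9, 25, 7]
  [12] addr=0x1bb blk=27 s=3: L1-HIT | VC [9, 25, 7]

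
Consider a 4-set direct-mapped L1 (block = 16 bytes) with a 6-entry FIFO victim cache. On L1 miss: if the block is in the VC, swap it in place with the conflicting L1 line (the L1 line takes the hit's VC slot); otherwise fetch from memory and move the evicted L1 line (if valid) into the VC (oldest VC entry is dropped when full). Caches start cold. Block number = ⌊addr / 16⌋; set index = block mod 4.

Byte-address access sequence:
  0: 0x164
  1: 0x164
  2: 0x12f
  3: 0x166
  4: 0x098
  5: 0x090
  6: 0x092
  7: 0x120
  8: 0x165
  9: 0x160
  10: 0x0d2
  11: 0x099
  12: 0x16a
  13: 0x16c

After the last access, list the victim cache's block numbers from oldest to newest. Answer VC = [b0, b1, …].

VC = [18, 13]

0: 0x164 (blk 22, set 2) → MISS  vc=[]
1: 0x164 (blk 22, set 2) → L1-HIT  vc=[]
2: 0x12f (blk 18, set 2) → MISS  vc=[22]
3: 0x166 (blk 22, set 2) → VC-HIT  vc=[18]
4: 0x98 (blk 9, set 1) → MISS  vc=[18]
5: 0x90 (blk 9, set 1) → L1-HIT  vc=[18]
6: 0x92 (blk 9, set 1) → L1-HIT  vc=[18]
7: 0x120 (blk 18, set 2) → VC-HIT  vc=[22]
8: 0x165 (blk 22, set 2) → VC-HIT  vc=[18]
9: 0x160 (blk 22, set 2) → L1-HIT  vc=[18]
10: 0xd2 (blk 13, set 1) → MISS  vc=[18, 9]
11: 0x99 (blk 9, set 1) → VC-HIT  vc=[18, 13]
12: 0x16a (blk 22, set 2) → L1-HIT  vc=[18, 13]
13: 0x16c (blk 22, set 2) → L1-HIT  vc=[18, 13]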